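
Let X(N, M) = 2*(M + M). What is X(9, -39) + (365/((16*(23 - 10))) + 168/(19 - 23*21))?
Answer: -932591/6032 ≈ -154.61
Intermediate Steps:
X(N, M) = 4*M (X(N, M) = 2*(2*M) = 4*M)
X(9, -39) + (365/((16*(23 - 10))) + 168/(19 - 23*21)) = 4*(-39) + (365/((16*(23 - 10))) + 168/(19 - 23*21)) = -156 + (365/((16*13)) + 168/(19 - 483)) = -156 + (365/208 + 168/(-464)) = -156 + (365*(1/208) + 168*(-1/464)) = -156 + (365/208 - 21/58) = -156 + 8401/6032 = -932591/6032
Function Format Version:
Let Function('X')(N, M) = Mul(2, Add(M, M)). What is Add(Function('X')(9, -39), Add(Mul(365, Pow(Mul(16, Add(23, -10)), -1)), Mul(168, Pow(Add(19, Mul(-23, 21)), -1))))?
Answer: Rational(-932591, 6032) ≈ -154.61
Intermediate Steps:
Function('X')(N, M) = Mul(4, M) (Function('X')(N, M) = Mul(2, Mul(2, M)) = Mul(4, M))
Add(Function('X')(9, -39), Add(Mul(365, Pow(Mul(16, Add(23, -10)), -1)), Mul(168, Pow(Add(19, Mul(-23, 21)), -1)))) = Add(Mul(4, -39), Add(Mul(365, Pow(Mul(16, Add(23, -10)), -1)), Mul(168, Pow(Add(19, Mul(-23, 21)), -1)))) = Add(-156, Add(Mul(365, Pow(Mul(16, 13), -1)), Mul(168, Pow(Add(19, -483), -1)))) = Add(-156, Add(Mul(365, Pow(208, -1)), Mul(168, Pow(-464, -1)))) = Add(-156, Add(Mul(365, Rational(1, 208)), Mul(168, Rational(-1, 464)))) = Add(-156, Add(Rational(365, 208), Rational(-21, 58))) = Add(-156, Rational(8401, 6032)) = Rational(-932591, 6032)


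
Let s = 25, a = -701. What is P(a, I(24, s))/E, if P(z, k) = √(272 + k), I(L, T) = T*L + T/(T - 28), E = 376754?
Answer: √7773/1130262 ≈ 7.8004e-5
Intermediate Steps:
I(L, T) = L*T + T/(-28 + T)
P(a, I(24, s))/E = √(272 + 25*(1 - 28*24 + 24*25)/(-28 + 25))/376754 = √(272 + 25*(1 - 672 + 600)/(-3))*(1/376754) = √(272 + 25*(-⅓)*(-71))*(1/376754) = √(272 + 1775/3)*(1/376754) = √(2591/3)*(1/376754) = (√7773/3)*(1/376754) = √7773/1130262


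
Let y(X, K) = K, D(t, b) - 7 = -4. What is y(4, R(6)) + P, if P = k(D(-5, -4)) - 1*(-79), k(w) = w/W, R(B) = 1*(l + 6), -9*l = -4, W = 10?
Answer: 7717/90 ≈ 85.744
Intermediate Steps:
D(t, b) = 3 (D(t, b) = 7 - 4 = 3)
l = 4/9 (l = -⅑*(-4) = 4/9 ≈ 0.44444)
R(B) = 58/9 (R(B) = 1*(4/9 + 6) = 1*(58/9) = 58/9)
k(w) = w/10
P = 793/10 (P = (⅒)*3 - 1*(-79) = 3/10 + 79 = 793/10 ≈ 79.300)
y(4, R(6)) + P = 58/9 + 793/10 = 7717/90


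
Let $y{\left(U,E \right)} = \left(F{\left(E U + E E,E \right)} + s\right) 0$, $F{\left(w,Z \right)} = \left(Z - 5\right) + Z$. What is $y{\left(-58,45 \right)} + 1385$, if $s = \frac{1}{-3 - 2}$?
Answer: $1385$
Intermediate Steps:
$F{\left(w,Z \right)} = -5 + 2 Z$ ($F{\left(w,Z \right)} = \left(-5 + Z\right) + Z = -5 + 2 Z$)
$s = - \frac{1}{5}$ ($s = \frac{1}{-5} = - \frac{1}{5} \approx -0.2$)
$y{\left(U,E \right)} = 0$ ($y{\left(U,E \right)} = \left(\left(-5 + 2 E\right) - \frac{1}{5}\right) 0 = \left(- \frac{26}{5} + 2 E\right) 0 = 0$)
$y{\left(-58,45 \right)} + 1385 = 0 + 1385 = 1385$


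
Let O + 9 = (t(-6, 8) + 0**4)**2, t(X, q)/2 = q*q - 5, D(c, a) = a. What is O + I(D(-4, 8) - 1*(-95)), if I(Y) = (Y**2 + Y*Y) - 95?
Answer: 35038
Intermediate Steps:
t(X, q) = -10 + 2*q**2 (t(X, q) = 2*(q*q - 5) = 2*(q**2 - 5) = 2*(-5 + q**2) = -10 + 2*q**2)
I(Y) = -95 + 2*Y**2 (I(Y) = (Y**2 + Y**2) - 95 = 2*Y**2 - 95 = -95 + 2*Y**2)
O = 13915 (O = -9 + ((-10 + 2*8**2) + 0**4)**2 = -9 + ((-10 + 2*64) + 0)**2 = -9 + ((-10 + 128) + 0)**2 = -9 + (118 + 0)**2 = -9 + 118**2 = -9 + 13924 = 13915)
O + I(D(-4, 8) - 1*(-95)) = 13915 + (-95 + 2*(8 - 1*(-95))**2) = 13915 + (-95 + 2*(8 + 95)**2) = 13915 + (-95 + 2*103**2) = 13915 + (-95 + 2*10609) = 13915 + (-95 + 21218) = 13915 + 21123 = 35038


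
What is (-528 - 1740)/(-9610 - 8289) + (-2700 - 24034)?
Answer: -68358514/2557 ≈ -26734.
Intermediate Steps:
(-528 - 1740)/(-9610 - 8289) + (-2700 - 24034) = -2268/(-17899) - 26734 = -2268*(-1/17899) - 26734 = 324/2557 - 26734 = -68358514/2557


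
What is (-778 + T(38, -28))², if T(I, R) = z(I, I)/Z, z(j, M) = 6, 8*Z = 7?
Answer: 29138404/49 ≈ 5.9466e+5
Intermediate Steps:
Z = 7/8 (Z = (⅛)*7 = 7/8 ≈ 0.87500)
T(I, R) = 48/7 (T(I, R) = 6/(7/8) = 6*(8/7) = 48/7)
(-778 + T(38, -28))² = (-778 + 48/7)² = (-5398/7)² = 29138404/49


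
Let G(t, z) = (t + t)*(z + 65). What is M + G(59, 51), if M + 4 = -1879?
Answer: 11805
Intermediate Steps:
M = -1883 (M = -4 - 1879 = -1883)
G(t, z) = 2*t*(65 + z) (G(t, z) = (2*t)*(65 + z) = 2*t*(65 + z))
M + G(59, 51) = -1883 + 2*59*(65 + 51) = -1883 + 2*59*116 = -1883 + 13688 = 11805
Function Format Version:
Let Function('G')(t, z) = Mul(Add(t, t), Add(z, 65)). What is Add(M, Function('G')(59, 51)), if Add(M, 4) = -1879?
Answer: 11805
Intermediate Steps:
M = -1883 (M = Add(-4, -1879) = -1883)
Function('G')(t, z) = Mul(2, t, Add(65, z)) (Function('G')(t, z) = Mul(Mul(2, t), Add(65, z)) = Mul(2, t, Add(65, z)))
Add(M, Function('G')(59, 51)) = Add(-1883, Mul(2, 59, Add(65, 51))) = Add(-1883, Mul(2, 59, 116)) = Add(-1883, 13688) = 11805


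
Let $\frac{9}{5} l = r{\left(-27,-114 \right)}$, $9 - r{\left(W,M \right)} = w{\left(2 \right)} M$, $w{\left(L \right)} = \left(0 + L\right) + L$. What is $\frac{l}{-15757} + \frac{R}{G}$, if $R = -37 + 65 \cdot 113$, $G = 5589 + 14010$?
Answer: $\frac{110089081}{308821443} \approx 0.35648$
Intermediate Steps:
$G = 19599$
$w{\left(L \right)} = 2 L$ ($w{\left(L \right)} = L + L = 2 L$)
$R = 7308$ ($R = -37 + 7345 = 7308$)
$r{\left(W,M \right)} = 9 - 4 M$ ($r{\left(W,M \right)} = 9 - 2 \cdot 2 M = 9 - 4 M$)
$l = \frac{775}{3}$ ($l = \frac{5 \left(9 - -456\right)}{9} = \frac{5 \left(9 + 456\right)}{9} = \frac{5}{9} \cdot 465 = \frac{775}{3} \approx 258.33$)
$\frac{l}{-15757} + \frac{R}{G} = \frac{775}{3 \left(-15757\right)} + \frac{7308}{19599} = \frac{775}{3} \left(- \frac{1}{15757}\right) + 7308 \cdot \frac{1}{19599} = - \frac{775}{47271} + \frac{2436}{6533} = \frac{110089081}{308821443}$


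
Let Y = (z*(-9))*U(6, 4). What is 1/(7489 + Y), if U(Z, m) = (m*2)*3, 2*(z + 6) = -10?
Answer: 1/9865 ≈ 0.00010137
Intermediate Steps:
z = -11 (z = -6 + (½)*(-10) = -6 - 5 = -11)
U(Z, m) = 6*m (U(Z, m) = (2*m)*3 = 6*m)
Y = 2376 (Y = (-11*(-9))*(6*4) = 99*24 = 2376)
1/(7489 + Y) = 1/(7489 + 2376) = 1/9865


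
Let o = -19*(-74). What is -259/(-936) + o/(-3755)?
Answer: -343471/3514680 ≈ -0.097725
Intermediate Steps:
o = 1406
-259/(-936) + o/(-3755) = -259/(-936) + 1406/(-3755) = -259*(-1/936) + 1406*(-1/3755) = 259/936 - 1406/3755 = -343471/3514680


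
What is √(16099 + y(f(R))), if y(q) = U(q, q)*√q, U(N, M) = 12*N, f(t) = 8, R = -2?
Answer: √(16099 + 192*√2) ≈ 127.95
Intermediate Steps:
y(q) = 12*q^(3/2) (y(q) = (12*q)*√q = 12*q^(3/2))
√(16099 + y(f(R))) = √(16099 + 12*8^(3/2)) = √(16099 + 12*(16*√2)) = √(16099 + 192*√2)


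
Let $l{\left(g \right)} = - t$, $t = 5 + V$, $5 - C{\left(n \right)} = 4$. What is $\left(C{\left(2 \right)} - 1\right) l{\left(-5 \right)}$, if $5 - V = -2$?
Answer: $0$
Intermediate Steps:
$C{\left(n \right)} = 1$ ($C{\left(n \right)} = 5 - 4 = 1$)
$V = 7$ ($V = 5 - -2 = 5 + 2 = 7$)
$t = 12$ ($t = 5 + 7 = 12$)
$l{\left(g \right)} = -12$ ($l{\left(g \right)} = \left(-1\right) 12 = -12$)
$\left(C{\left(2 \right)} - 1\right) l{\left(-5 \right)} = \left(1 - 1\right) \left(-12\right) = 0 \left(-12\right) = 0$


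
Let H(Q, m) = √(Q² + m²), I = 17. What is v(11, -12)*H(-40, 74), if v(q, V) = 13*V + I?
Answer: -278*√1769 ≈ -11693.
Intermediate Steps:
v(q, V) = 17 + 13*V (v(q, V) = 13*V + 17 = 17 + 13*V)
v(11, -12)*H(-40, 74) = (17 + 13*(-12))*√((-40)² + 74²) = (17 - 156)*√(1600 + 5476) = -278*√1769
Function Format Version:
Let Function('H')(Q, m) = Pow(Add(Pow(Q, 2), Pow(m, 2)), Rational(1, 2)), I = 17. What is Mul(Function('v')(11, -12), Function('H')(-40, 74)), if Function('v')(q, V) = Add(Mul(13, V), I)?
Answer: Mul(-278, Pow(1769, Rational(1, 2))) ≈ -11693.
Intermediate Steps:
Function('v')(q, V) = Add(17, Mul(13, V)) (Function('v')(q, V) = Add(Mul(13, V), 17) = Add(17, Mul(13, V)))
Mul(Function('v')(11, -12), Function('H')(-40, 74)) = Mul(Add(17, Mul(13, -12)), Pow(Add(Pow(-40, 2), Pow(74, 2)), Rational(1, 2))) = Mul(Add(17, -156), Pow(Add(1600, 5476), Rational(1, 2))) = Mul(-139, Pow(7076, Rational(1, 2))) = Mul(-139, Mul(2, Pow(1769, Rational(1, 2)))) = Mul(-278, Pow(1769, Rational(1, 2)))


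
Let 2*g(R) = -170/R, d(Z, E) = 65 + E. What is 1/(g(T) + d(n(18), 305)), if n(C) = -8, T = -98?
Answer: 98/36345 ≈ 0.0026964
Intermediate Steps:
g(R) = -85/R (g(R) = (-170/R)/2 = -85/R)
1/(g(T) + d(n(18), 305)) = 1/(-85/(-98) + (65 + 305)) = 1/(-85*(-1/98) + 370) = 1/(85/98 + 370) = 1/(36345/98) = 98/36345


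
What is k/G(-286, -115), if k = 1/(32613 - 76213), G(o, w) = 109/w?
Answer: 23/950480 ≈ 2.4198e-5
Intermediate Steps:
k = -1/43600 (k = 1/(-43600) = -1/43600 ≈ -2.2936e-5)
k/G(-286, -115) = -1/(43600*(109/(-115))) = -1/(43600*(109*(-1/115))) = -1/(43600*(-109/115)) = -1/43600*(-115/109) = 23/950480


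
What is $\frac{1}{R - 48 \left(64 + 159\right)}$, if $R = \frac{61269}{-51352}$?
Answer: $- \frac{51352}{549733077} \approx -9.3413 \cdot 10^{-5}$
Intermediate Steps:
$R = - \frac{61269}{51352}$ ($R = 61269 \left(- \frac{1}{51352}\right) = - \frac{61269}{51352} \approx -1.1931$)
$\frac{1}{R - 48 \left(64 + 159\right)} = \frac{1}{- \frac{61269}{51352} - 48 \left(64 + 159\right)} = \frac{1}{- \frac{61269}{51352} - 10704} = \frac{1}{- \frac{549733077}{51352}} = - \frac{51352}{549733077}$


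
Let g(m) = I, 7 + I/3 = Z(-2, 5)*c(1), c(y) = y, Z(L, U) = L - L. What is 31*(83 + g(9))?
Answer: 1922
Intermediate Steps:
Z(L, U) = 0
I = -21 (I = -21 + 3*(0*1) = -21 + 3*0 = -21 + 0 = -21)
g(m) = -21
31*(83 + g(9)) = 31*(83 - 21) = 31*62 = 1922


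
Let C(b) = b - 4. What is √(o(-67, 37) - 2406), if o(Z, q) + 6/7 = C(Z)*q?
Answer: I*√246659/7 ≈ 70.95*I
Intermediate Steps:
C(b) = -4 + b
o(Z, q) = -6/7 + q*(-4 + Z) (o(Z, q) = -6/7 + (-4 + Z)*q = -6/7 + q*(-4 + Z))
√(o(-67, 37) - 2406) = √((-6/7 + 37*(-4 - 67)) - 2406) = √((-6/7 + 37*(-71)) - 2406) = √((-6/7 - 2627) - 2406) = √(-18395/7 - 2406) = √(-35237/7) = I*√246659/7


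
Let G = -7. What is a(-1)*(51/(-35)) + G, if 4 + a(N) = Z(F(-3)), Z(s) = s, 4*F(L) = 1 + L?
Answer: -31/70 ≈ -0.44286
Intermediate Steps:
F(L) = 1/4 + L/4 (F(L) = (1 + L)/4 = 1/4 + L/4)
a(N) = -9/2 (a(N) = -4 + (1/4 + (1/4)*(-3)) = -4 + (1/4 - 3/4) = -4 - 1/2 = -9/2)
a(-1)*(51/(-35)) + G = -459/(2*(-35)) - 7 = -459*(-1)/(2*35) - 7 = -9/2*(-51/35) - 7 = 459/70 - 7 = -31/70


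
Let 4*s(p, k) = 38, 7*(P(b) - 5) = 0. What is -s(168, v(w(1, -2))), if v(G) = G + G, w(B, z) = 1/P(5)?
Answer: -19/2 ≈ -9.5000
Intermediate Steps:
P(b) = 5 (P(b) = 5 + (1/7)*0 = 5 + 0 = 5)
w(B, z) = 1/5
v(G) = 2*G
s(p, k) = 19/2 (s(p, k) = (1/4)*38 = 19/2)
-s(168, v(w(1, -2))) = -1*19/2 = -19/2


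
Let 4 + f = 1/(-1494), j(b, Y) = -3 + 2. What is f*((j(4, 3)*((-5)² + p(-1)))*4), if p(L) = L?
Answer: 95632/249 ≈ 384.06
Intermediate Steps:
j(b, Y) = -1
f = -5977/1494 (f = -4 + 1/(-1494) = -4 - 1/1494 = -5977/1494 ≈ -4.0007)
f*((j(4, 3)*((-5)² + p(-1)))*4) = -5977*(-((-5)² - 1))*4/1494 = -5977*(-(25 - 1))*4/1494 = -5977*(-1*24)*4/1494 = -(-23908)*4/249 = -5977/1494*(-96) = 95632/249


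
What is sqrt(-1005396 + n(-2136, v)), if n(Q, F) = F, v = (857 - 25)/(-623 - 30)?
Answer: 2*I*sqrt(107177611565)/653 ≈ 1002.7*I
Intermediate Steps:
v = -832/653 (v = 832/(-653) = 832*(-1/653) = -832/653 ≈ -1.2741)
sqrt(-1005396 + n(-2136, v)) = sqrt(-1005396 - 832/653) = sqrt(-656524420/653) = 2*I*sqrt(107177611565)/653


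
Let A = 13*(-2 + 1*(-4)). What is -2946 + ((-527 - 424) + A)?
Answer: -3975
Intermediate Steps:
A = -78 (A = 13*(-2 - 4) = 13*(-6) = -78)
-2946 + ((-527 - 424) + A) = -2946 + ((-527 - 424) - 78) = -2946 + (-951 - 78) = -2946 - 1029 = -3975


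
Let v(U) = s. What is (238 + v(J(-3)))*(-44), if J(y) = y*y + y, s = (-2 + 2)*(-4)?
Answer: -10472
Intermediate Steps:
s = 0 (s = 0*(-4) = 0)
J(y) = y + y**2 (J(y) = y**2 + y = y + y**2)
v(U) = 0
(238 + v(J(-3)))*(-44) = (238 + 0)*(-44) = 238*(-44) = -10472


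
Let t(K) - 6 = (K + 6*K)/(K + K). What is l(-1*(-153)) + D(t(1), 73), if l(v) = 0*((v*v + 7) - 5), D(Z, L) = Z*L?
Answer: 1387/2 ≈ 693.50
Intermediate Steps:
t(K) = 19/2 (t(K) = 6 + (K + 6*K)/(K + K) = 6 + (7*K)/((2*K)) = 6 + (7*K)*(1/(2*K)) = 6 + 7/2 = 19/2)
D(Z, L) = L*Z
l(v) = 0 (l(v) = 0*((v**2 + 7) - 5) = 0*((7 + v**2) - 5) = 0*(2 + v**2) = 0)
l(-1*(-153)) + D(t(1), 73) = 0 + 73*(19/2) = 0 + 1387/2 = 1387/2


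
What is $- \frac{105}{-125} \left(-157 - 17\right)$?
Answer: $- \frac{3654}{25} \approx -146.16$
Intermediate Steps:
$- \frac{105}{-125} \left(-157 - 17\right) = \left(-105\right) \left(- \frac{1}{125}\right) \left(-174\right) = \frac{21}{25} \left(-174\right) = - \frac{3654}{25}$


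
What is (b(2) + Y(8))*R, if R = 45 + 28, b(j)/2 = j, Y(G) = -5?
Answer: -73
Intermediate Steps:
b(j) = 2*j
R = 73
(b(2) + Y(8))*R = (2*2 - 5)*73 = (4 - 5)*73 = -1*73 = -73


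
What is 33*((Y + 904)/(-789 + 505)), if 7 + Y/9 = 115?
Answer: -15477/71 ≈ -217.99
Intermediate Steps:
Y = 972 (Y = -63 + 9*115 = -63 + 1035 = 972)
33*((Y + 904)/(-789 + 505)) = 33*((972 + 904)/(-789 + 505)) = 33*(1876/(-284)) = 33*(1876*(-1/284)) = 33*(-469/71) = -15477/71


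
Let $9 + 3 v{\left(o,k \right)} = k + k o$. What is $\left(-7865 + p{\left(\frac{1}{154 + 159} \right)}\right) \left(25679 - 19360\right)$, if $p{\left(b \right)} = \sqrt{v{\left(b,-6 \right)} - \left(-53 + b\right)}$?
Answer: $-49698935 + \frac{18957 \sqrt{522397}}{313} \approx -4.9655 \cdot 10^{7}$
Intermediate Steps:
$v{\left(o,k \right)} = -3 + \frac{k}{3} + \frac{k o}{3}$ ($v{\left(o,k \right)} = -3 + \frac{k + k o}{3} = -3 + \left(\frac{k}{3} + \frac{k o}{3}\right) = -3 + \frac{k}{3} + \frac{k o}{3}$)
$p{\left(b \right)} = \sqrt{48 - 3 b}$ ($p{\left(b \right)} = \sqrt{\left(-3 + \frac{1}{3} \left(-6\right) + \frac{1}{3} \left(-6\right) b\right) - \left(-53 + b\right)} = \sqrt{\left(-3 - 2 - 2 b\right) - \left(-53 + b\right)} = \sqrt{\left(-5 - 2 b\right) - \left(-53 + b\right)} = \sqrt{48 - 3 b}$)
$\left(-7865 + p{\left(\frac{1}{154 + 159} \right)}\right) \left(25679 - 19360\right) = \left(-7865 + \sqrt{48 - \frac{3}{154 + 159}}\right) \left(25679 - 19360\right) = \left(-7865 + \sqrt{48 - \frac{3}{313}}\right) 6319 = \left(-7865 + \sqrt{\frac{15021}{313}}\right) 6319 = \left(-7865 + \frac{3 \sqrt{522397}}{313}\right) 6319 = -49698935 + \frac{18957 \sqrt{522397}}{313}$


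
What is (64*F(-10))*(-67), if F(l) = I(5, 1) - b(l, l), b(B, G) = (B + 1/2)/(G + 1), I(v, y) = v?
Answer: -152224/9 ≈ -16914.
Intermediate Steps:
b(B, G) = (½ + B)/(1 + G) (b(B, G) = (B + ½)/(1 + G) = (½ + B)/(1 + G))
F(l) = 5 - (½ + l)/(1 + l)
(64*F(-10))*(-67) = (64*((9 + 8*(-10))/(2*(1 - 10))))*(-67) = (64*((½)*(9 - 80)/(-9)))*(-67) = (64*((½)*(-⅑)*(-71)))*(-67) = (64*(71/18))*(-67) = (2272/9)*(-67) = -152224/9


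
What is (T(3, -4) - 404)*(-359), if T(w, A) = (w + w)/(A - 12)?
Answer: 1161365/8 ≈ 1.4517e+5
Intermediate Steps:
T(w, A) = 2*w/(-12 + A) (T(w, A) = (2*w)/(-12 + A) = 2*w/(-12 + A))
(T(3, -4) - 404)*(-359) = (2*3/(-12 - 4) - 404)*(-359) = (2*3/(-16) - 404)*(-359) = (2*3*(-1/16) - 404)*(-359) = (-3/8 - 404)*(-359) = -3235/8*(-359) = 1161365/8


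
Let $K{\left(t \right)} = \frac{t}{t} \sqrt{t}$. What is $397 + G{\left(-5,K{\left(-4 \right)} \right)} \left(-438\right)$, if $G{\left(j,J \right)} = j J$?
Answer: $397 + 4380 i \approx 397.0 + 4380.0 i$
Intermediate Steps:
$K{\left(t \right)} = \sqrt{t}$ ($K{\left(t \right)} = 1 \sqrt{t} = \sqrt{t}$)
$G{\left(j,J \right)} = J j$
$397 + G{\left(-5,K{\left(-4 \right)} \right)} \left(-438\right) = 397 + \sqrt{-4} \left(-5\right) \left(-438\right) = 397 + 2 i \left(-5\right) \left(-438\right) = 397 + - 10 i \left(-438\right) = 397 + 4380 i$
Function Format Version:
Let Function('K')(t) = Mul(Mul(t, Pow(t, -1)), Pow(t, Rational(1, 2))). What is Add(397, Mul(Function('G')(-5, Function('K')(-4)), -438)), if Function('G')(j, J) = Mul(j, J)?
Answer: Add(397, Mul(4380, I)) ≈ Add(397.00, Mul(4380.0, I))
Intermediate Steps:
Function('K')(t) = Pow(t, Rational(1, 2)) (Function('K')(t) = Mul(1, Pow(t, Rational(1, 2))) = Pow(t, Rational(1, 2)))
Function('G')(j, J) = Mul(J, j)
Add(397, Mul(Function('G')(-5, Function('K')(-4)), -438)) = Add(397, Mul(Mul(Pow(-4, Rational(1, 2)), -5), -438)) = Add(397, Mul(Mul(Mul(2, I), -5), -438)) = Add(397, Mul(Mul(-10, I), -438)) = Add(397, Mul(4380, I))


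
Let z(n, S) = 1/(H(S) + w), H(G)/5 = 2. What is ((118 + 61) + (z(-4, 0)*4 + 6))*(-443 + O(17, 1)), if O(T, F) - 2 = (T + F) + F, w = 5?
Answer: -1172738/15 ≈ -78183.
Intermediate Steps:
H(G) = 10 (H(G) = 5*2 = 10)
z(n, S) = 1/15 (z(n, S) = 1/(10 + 5) = 1/15)
O(T, F) = 2 + T + 2*F (O(T, F) = 2 + ((T + F) + F) = 2 + ((F + T) + F) = 2 + (T + 2*F) = 2 + T + 2*F)
((118 + 61) + (z(-4, 0)*4 + 6))*(-443 + O(17, 1)) = ((118 + 61) + ((1/15)*4 + 6))*(-443 + (2 + 17 + 2*1)) = (179 + (4/15 + 6))*(-443 + (2 + 17 + 2)) = (179 + 94/15)*(-443 + 21) = (2779/15)*(-422) = -1172738/15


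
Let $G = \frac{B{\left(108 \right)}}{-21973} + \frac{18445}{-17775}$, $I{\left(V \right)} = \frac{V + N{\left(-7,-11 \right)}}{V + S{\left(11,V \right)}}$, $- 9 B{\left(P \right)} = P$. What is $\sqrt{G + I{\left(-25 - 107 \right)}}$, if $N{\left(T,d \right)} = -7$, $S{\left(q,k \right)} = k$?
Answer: $\frac{i \sqrt{670237755869944570}}{1145672220} \approx 0.71459 i$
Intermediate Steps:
$B{\left(P \right)} = - \frac{P}{9}$
$I{\left(V \right)} = \frac{-7 + V}{2 V}$ ($I{\left(V \right)} = \frac{V - 7}{V + V} = \frac{-7 + V}{2 V}$)
$G = - \frac{81015737}{78114015}$ ($G = \frac{\left(- \frac{1}{9}\right) 108}{-21973} + \frac{18445}{-17775} = \left(-12\right) \left(- \frac{1}{21973}\right) + 18445 \left(- \frac{1}{17775}\right) = \frac{12}{21973} - \frac{3689}{3555} = - \frac{81015737}{78114015} \approx -1.0371$)
$\sqrt{G + I{\left(-25 - 107 \right)}} = \sqrt{- \frac{81015737}{78114015} + \frac{-7 - 132}{2 \left(-25 - 107\right)}} = \sqrt{- \frac{81015737}{78114015} + \frac{-7 - 132}{2 \left(-132\right)}} = \sqrt{- \frac{81015737}{78114015} + \frac{1}{2} \left(- \frac{1}{132}\right) \left(-139\right)} = \sqrt{- \frac{81015737}{78114015} + \frac{139}{264}} = \sqrt{- \frac{3510102161}{6874033320}} = \frac{i \sqrt{670237755869944570}}{1145672220}$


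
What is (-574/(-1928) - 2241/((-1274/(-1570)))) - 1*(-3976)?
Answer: 745862847/614068 ≈ 1214.6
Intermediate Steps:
(-574/(-1928) - 2241/((-1274/(-1570)))) - 1*(-3976) = (-574*(-1/1928) - 2241/((-1274*(-1/1570)))) + 3976 = (287/964 - 2241/637/785) + 3976 = (287/964 - 2241*785/637) + 3976 = (287/964 - 1759185/637) + 3976 = -1695671521/614068 + 3976 = 745862847/614068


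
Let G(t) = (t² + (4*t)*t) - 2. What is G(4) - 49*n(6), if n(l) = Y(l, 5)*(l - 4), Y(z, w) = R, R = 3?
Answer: -216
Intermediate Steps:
Y(z, w) = 3
G(t) = -2 + 5*t² (G(t) = (t² + 4*t²) - 2 = 5*t² - 2 = -2 + 5*t²)
n(l) = -12 + 3*l (n(l) = 3*(l - 4) = 3*(-4 + l) = -12 + 3*l)
G(4) - 49*n(6) = (-2 + 5*4²) - 49*(-12 + 3*6) = (-2 + 5*16) - 49*(-12 + 18) = (-2 + 80) - 49*6 = 78 - 294 = -216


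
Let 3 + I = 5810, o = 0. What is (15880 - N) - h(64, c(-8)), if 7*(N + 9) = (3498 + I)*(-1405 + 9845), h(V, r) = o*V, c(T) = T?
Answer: -78422977/7 ≈ -1.1203e+7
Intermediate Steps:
I = 5807 (I = -3 + 5810 = 5807)
h(V, r) = 0 (h(V, r) = 0*V = 0)
N = 78534137/7 (N = -9 + ((3498 + 5807)*(-1405 + 9845))/7 = -9 + (9305*8440)/7 = -9 + (⅐)*78534200 = -9 + 78534200/7 = 78534137/7 ≈ 1.1219e+7)
(15880 - N) - h(64, c(-8)) = (15880 - 1*78534137/7) - 1*0 = (15880 - 78534137/7) + 0 = -78422977/7 + 0 = -78422977/7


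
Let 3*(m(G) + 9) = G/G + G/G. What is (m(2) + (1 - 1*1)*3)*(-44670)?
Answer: 372250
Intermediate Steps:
m(G) = -25/3 (m(G) = -9 + (G/G + G/G)/3 = -9 + (1 + 1)/3 = -9 + (⅓)*2 = -9 + ⅔ = -25/3)
(m(2) + (1 - 1*1)*3)*(-44670) = (-25/3 + (1 - 1*1)*3)*(-44670) = (-25/3 + (1 - 1)*3)*(-44670) = (-25/3 + 0*3)*(-44670) = (-25/3 + 0)*(-44670) = -25/3*(-44670) = 372250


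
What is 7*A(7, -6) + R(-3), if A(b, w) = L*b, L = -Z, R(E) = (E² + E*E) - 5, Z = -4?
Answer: 209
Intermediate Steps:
R(E) = -5 + 2*E² (R(E) = (E² + E²) - 5 = 2*E² - 5 = -5 + 2*E²)
L = 4 (L = -1*(-4) = 4)
A(b, w) = 4*b
7*A(7, -6) + R(-3) = 7*(4*7) + (-5 + 2*(-3)²) = 7*28 + (-5 + 2*9) = 196 + (-5 + 18) = 196 + 13 = 209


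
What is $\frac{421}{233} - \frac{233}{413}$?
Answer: $\frac{119584}{96229} \approx 1.2427$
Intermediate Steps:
$\frac{421}{233} - \frac{233}{413} = \frac{119584}{96229}$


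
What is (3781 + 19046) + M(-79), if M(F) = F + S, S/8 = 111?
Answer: 23636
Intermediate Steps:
S = 888 (S = 8*111 = 888)
M(F) = 888 + F (M(F) = F + 888 = 888 + F)
(3781 + 19046) + M(-79) = (3781 + 19046) + (888 - 79) = 22827 + 809 = 23636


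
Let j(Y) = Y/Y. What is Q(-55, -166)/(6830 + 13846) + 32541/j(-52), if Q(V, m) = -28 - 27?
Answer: 672817661/20676 ≈ 32541.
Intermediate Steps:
Q(V, m) = -55
j(Y) = 1
Q(-55, -166)/(6830 + 13846) + 32541/j(-52) = -55/(6830 + 13846) + 32541/1 = -55/20676 + 32541*1 = -55*1/20676 + 32541 = -55/20676 + 32541 = 672817661/20676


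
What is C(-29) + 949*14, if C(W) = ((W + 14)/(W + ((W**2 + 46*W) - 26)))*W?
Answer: 7280293/548 ≈ 13285.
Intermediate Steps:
C(W) = W*(14 + W)/(-26 + W**2 + 47*W) (C(W) = ((14 + W)/(W + (-26 + W**2 + 46*W)))*W = ((14 + W)/(-26 + W**2 + 47*W))*W = W*(14 + W)/(-26 + W**2 + 47*W))
C(-29) + 949*14 = -29*(14 - 29)/(-26 + (-29)**2 + 47*(-29)) + 949*14 = -29*(-15)/(-26 + 841 - 1363) + 13286 = -29*(-15)/(-548) + 13286 = -29*(-1/548)*(-15) + 13286 = -435/548 + 13286 = 7280293/548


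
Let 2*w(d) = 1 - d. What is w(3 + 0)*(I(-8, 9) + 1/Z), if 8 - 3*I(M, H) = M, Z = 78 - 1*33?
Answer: -241/45 ≈ -5.3556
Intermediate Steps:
Z = 45 (Z = 78 - 33 = 45)
I(M, H) = 8/3 - M/3
w(d) = ½ - d/2 (w(d) = (1 - d)/2 = ½ - d/2)
w(3 + 0)*(I(-8, 9) + 1/Z) = (½ - (3 + 0)/2)*((8/3 - ⅓*(-8)) + 1/45) = (½ - ½*3)*((8/3 + 8/3) + 1/45) = (½ - 3/2)*(16/3 + 1/45) = -1*241/45 = -241/45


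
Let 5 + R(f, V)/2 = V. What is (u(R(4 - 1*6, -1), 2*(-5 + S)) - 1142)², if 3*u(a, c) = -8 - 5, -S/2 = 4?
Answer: 11826721/9 ≈ 1.3141e+6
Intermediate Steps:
S = -8 (S = -2*4 = -8)
R(f, V) = -10 + 2*V
u(a, c) = -13/3 (u(a, c) = (-8 - 5)/3 = (⅓)*(-13) = -13/3)
(u(R(4 - 1*6, -1), 2*(-5 + S)) - 1142)² = (-13/3 - 1142)² = (-3439/3)² = 11826721/9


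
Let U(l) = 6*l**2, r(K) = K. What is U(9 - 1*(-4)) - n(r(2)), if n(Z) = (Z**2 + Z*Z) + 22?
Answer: 984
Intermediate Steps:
n(Z) = 22 + 2*Z**2 (n(Z) = (Z**2 + Z**2) + 22 = 2*Z**2 + 22 = 22 + 2*Z**2)
U(9 - 1*(-4)) - n(r(2)) = 6*(9 - 1*(-4))**2 - (22 + 2*2**2) = 6*(9 + 4)**2 - (22 + 2*4) = 6*13**2 - (22 + 8) = 6*169 - 1*30 = 1014 - 30 = 984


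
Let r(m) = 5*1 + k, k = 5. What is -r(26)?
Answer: -10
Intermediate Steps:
r(m) = 10 (r(m) = 5*1 + 5 = 5 + 5 = 10)
-r(26) = -1*10 = -10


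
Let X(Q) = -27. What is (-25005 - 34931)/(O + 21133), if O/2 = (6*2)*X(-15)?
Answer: -59936/20485 ≈ -2.9258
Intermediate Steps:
O = -648 (O = 2*((6*2)*(-27)) = 2*(12*(-27)) = 2*(-324) = -648)
(-25005 - 34931)/(O + 21133) = (-25005 - 34931)/(-648 + 21133) = -59936/20485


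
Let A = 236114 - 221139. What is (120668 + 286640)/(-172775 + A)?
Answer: -101827/39450 ≈ -2.5812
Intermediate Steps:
A = 14975
(120668 + 286640)/(-172775 + A) = (120668 + 286640)/(-172775 + 14975) = 407308/(-157800) = 407308*(-1/157800) = -101827/39450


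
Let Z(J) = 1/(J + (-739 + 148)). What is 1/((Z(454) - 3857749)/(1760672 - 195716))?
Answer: -35733162/88085269 ≈ -0.40567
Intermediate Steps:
Z(J) = 1/(-591 + J) (Z(J) = 1/(J - 591) = 1/(-591 + J))
1/((Z(454) - 3857749)/(1760672 - 195716)) = 1/((1/(-591 + 454) - 3857749)/(1760672 - 195716)) = 1/((1/(-137) - 3857749)/1564956) = 1/((-1/137 - 3857749)*(1/1564956)) = 1/(-528511614/137*1/1564956) = 1/(-88085269/35733162) = -35733162/88085269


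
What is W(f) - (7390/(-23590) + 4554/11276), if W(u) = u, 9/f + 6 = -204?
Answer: -4437407/33250105 ≈ -0.13346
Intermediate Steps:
f = -3/70 (f = 9/(-6 - 204) = 9/(-210) = 9*(-1/210) = -3/70 ≈ -0.042857)
W(f) - (7390/(-23590) + 4554/11276) = -3/70 - (7390/(-23590) + 4554/11276) = -3/70 - (7390*(-1/23590) + 4554*(1/11276)) = -3/70 - (-739/2359 + 2277/5638) = -3/70 - 1*1204961/13300042 = -3/70 - 1204961/13300042 = -4437407/33250105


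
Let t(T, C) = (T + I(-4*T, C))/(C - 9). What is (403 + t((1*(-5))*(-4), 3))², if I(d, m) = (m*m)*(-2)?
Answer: 1459264/9 ≈ 1.6214e+5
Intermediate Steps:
I(d, m) = -2*m² (I(d, m) = m²*(-2) = -2*m²)
t(T, C) = (T - 2*C²)/(-9 + C) (t(T, C) = (T - 2*C²)/(C - 9) = (T - 2*C²)/(-9 + C))
(403 + t((1*(-5))*(-4), 3))² = (403 + ((1*(-5))*(-4) - 2*3²)/(-9 + 3))² = (403 + (-5*(-4) - 2*9)/(-6))² = (403 - (20 - 18)/6)² = (403 - ⅙*2)² = (403 - ⅓)² = (1208/3)² = 1459264/9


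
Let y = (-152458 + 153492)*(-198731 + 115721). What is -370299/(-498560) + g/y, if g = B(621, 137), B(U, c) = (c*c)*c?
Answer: 1525082795899/2139628571520 ≈ 0.71278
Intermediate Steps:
B(U, c) = c**3 (B(U, c) = c**2*c = c**3)
g = 2571353 (g = 137**3 = 2571353)
y = -85832340 (y = 1034*(-83010) = -85832340)
-370299/(-498560) + g/y = -370299/(-498560) + 2571353/(-85832340) = -370299*(-1/498560) + 2571353*(-1/85832340) = 370299/498560 - 2571353/85832340 = 1525082795899/2139628571520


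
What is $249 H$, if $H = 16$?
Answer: $3984$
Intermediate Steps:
$249 H = 249 \cdot 16 = 3984$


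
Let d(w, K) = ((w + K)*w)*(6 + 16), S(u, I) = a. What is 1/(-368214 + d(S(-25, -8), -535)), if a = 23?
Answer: -1/627286 ≈ -1.5942e-6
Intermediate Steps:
S(u, I) = 23
d(w, K) = 22*w*(K + w) (d(w, K) = ((K + w)*w)*22 = (w*(K + w))*22 = 22*w*(K + w))
1/(-368214 + d(S(-25, -8), -535)) = 1/(-368214 + 22*23*(-535 + 23)) = 1/(-368214 + 22*23*(-512)) = 1/(-368214 - 259072) = 1/(-627286) = -1/627286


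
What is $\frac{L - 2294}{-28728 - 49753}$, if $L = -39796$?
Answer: $\frac{42090}{78481} \approx 0.53631$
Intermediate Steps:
$\frac{L - 2294}{-28728 - 49753} = \frac{-39796 - 2294}{-28728 - 49753} = - \frac{42090}{-78481} = \left(-42090\right) \left(- \frac{1}{78481}\right) = \frac{42090}{78481}$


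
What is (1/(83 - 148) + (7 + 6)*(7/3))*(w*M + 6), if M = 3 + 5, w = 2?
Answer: 130064/195 ≈ 667.00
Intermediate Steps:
M = 8
(1/(83 - 148) + (7 + 6)*(7/3))*(w*M + 6) = (1/(83 - 148) + (7 + 6)*(7/3))*(2*8 + 6) = (1/(-65) + 13*(7*(⅓)))*(16 + 6) = (-1/65 + 13*(7/3))*22 = (-1/65 + 91/3)*22 = (5912/195)*22 = 130064/195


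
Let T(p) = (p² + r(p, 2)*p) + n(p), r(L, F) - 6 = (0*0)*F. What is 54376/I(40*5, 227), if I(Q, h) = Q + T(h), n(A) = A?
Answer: 27188/26659 ≈ 1.0198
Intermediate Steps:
r(L, F) = 6 (r(L, F) = 6 + (0*0)*F = 6 + 0*F = 6 + 0 = 6)
T(p) = p² + 7*p (T(p) = (p² + 6*p) + p = p² + 7*p)
I(Q, h) = Q + h*(7 + h)
54376/I(40*5, 227) = 54376/(40*5 + 227² + 7*227) = 54376/(200 + 51529 + 1589) = 54376/53318 = 54376*(1/53318) = 27188/26659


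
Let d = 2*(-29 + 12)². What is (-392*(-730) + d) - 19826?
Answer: 266912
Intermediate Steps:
d = 578 (d = 2*(-17)² = 2*289 = 578)
(-392*(-730) + d) - 19826 = (-392*(-730) + 578) - 19826 = (286160 + 578) - 19826 = 286738 - 19826 = 266912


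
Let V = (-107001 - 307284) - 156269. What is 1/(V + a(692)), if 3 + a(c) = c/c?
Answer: -1/570556 ≈ -1.7527e-6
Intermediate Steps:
a(c) = -2 (a(c) = -3 + c/c = -3 + 1 = -2)
V = -570554 (V = -414285 - 156269 = -570554)
1/(V + a(692)) = 1/(-570554 - 2) = 1/(-570556) = -1/570556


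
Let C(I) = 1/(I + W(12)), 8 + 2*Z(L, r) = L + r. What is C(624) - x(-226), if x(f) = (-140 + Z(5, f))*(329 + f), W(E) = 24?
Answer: 16986349/648 ≈ 26214.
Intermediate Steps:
Z(L, r) = -4 + L/2 + r/2 (Z(L, r) = -4 + (L + r)/2 = -4 + (L/2 + r/2) = -4 + L/2 + r/2)
C(I) = 1/(24 + I) (C(I) = 1/(I + 24) = 1/(24 + I))
x(f) = (329 + f)*(-283/2 + f/2) (x(f) = (-140 + (-4 + (½)*5 + f/2))*(329 + f) = (-140 + (-4 + 5/2 + f/2))*(329 + f) = (-140 + (-3/2 + f/2))*(329 + f) = (-283/2 + f/2)*(329 + f) = (329 + f)*(-283/2 + f/2))
C(624) - x(-226) = 1/(24 + 624) - (-93107/2 + (½)*(-226)² + 23*(-226)) = 1/648 - (-93107/2 + (½)*51076 - 5198) = 1/648 - (-93107/2 + 25538 - 5198) = 1/648 - 1*(-52427/2) = 1/648 + 52427/2 = 16986349/648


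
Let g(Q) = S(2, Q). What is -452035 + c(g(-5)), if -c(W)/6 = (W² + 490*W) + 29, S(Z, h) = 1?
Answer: -455155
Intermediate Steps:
g(Q) = 1
c(W) = -174 - 2940*W - 6*W² (c(W) = -6*((W² + 490*W) + 29) = -6*(29 + W² + 490*W) = -174 - 2940*W - 6*W²)
-452035 + c(g(-5)) = -452035 + (-174 - 2940*1 - 6*1²) = -452035 + (-174 - 2940 - 6*1) = -452035 + (-174 - 2940 - 6) = -452035 - 3120 = -455155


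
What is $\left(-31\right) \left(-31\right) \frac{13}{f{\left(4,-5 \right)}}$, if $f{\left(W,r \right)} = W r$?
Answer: $- \frac{12493}{20} \approx -624.65$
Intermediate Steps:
$\left(-31\right) \left(-31\right) \frac{13}{f{\left(4,-5 \right)}} = \left(-31\right) \left(-31\right) \frac{13}{4 \left(-5\right)} = 961 \frac{13}{-20} = 961 \cdot 13 \left(- \frac{1}{20}\right) = 961 \left(- \frac{13}{20}\right) = - \frac{12493}{20}$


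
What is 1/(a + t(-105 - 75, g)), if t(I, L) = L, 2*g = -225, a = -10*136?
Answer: -2/2945 ≈ -0.00067912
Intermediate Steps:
a = -1360
g = -225/2 (g = (½)*(-225) = -225/2 ≈ -112.50)
1/(a + t(-105 - 75, g)) = 1/(-1360 - 225/2) = 1/(-2945/2) = -2/2945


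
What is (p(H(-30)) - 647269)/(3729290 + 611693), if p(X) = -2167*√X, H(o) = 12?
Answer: -647269/4340983 - 4334*√3/4340983 ≈ -0.15084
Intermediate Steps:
(p(H(-30)) - 647269)/(3729290 + 611693) = (-4334*√3 - 647269)/(3729290 + 611693) = (-4334*√3 - 647269)/4340983 = (-4334*√3 - 647269)*(1/4340983) = (-647269 - 4334*√3)*(1/4340983) = -647269/4340983 - 4334*√3/4340983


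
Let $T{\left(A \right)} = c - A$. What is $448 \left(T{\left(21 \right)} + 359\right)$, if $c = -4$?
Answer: $149632$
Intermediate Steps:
$T{\left(A \right)} = -4 - A$
$448 \left(T{\left(21 \right)} + 359\right) = 448 \left(\left(-4 - 21\right) + 359\right) = 448 \left(-25 + 359\right) = 448 \cdot 334 = 149632$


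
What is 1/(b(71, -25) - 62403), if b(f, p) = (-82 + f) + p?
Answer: -1/62439 ≈ -1.6016e-5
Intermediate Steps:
b(f, p) = -82 + f + p
1/(b(71, -25) - 62403) = 1/((-82 + 71 - 25) - 62403) = 1/(-36 - 62403) = 1/(-62439) = -1/62439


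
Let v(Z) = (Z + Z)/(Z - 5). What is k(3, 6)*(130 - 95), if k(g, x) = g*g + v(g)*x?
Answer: -315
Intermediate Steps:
v(Z) = 2*Z/(-5 + Z) (v(Z) = (2*Z)/(-5 + Z) = 2*Z/(-5 + Z))
k(g, x) = g² + 2*g*x/(-5 + g) (k(g, x) = g*g + (2*g/(-5 + g))*x = g² + 2*g*x/(-5 + g))
k(3, 6)*(130 - 95) = (3*(2*6 + 3*(-5 + 3))/(-5 + 3))*(130 - 95) = (3*(12 + 3*(-2))/(-2))*35 = (3*(-½)*(12 - 6))*35 = (3*(-½)*6)*35 = -9*35 = -315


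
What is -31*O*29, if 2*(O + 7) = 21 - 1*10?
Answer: 2697/2 ≈ 1348.5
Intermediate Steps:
O = -3/2 (O = -7 + (21 - 1*10)/2 = -7 + (21 - 10)/2 = -7 + (1/2)*11 = -7 + 11/2 = -3/2 ≈ -1.5000)
-31*O*29 = -31*(-3/2)*29 = (93/2)*29 = 2697/2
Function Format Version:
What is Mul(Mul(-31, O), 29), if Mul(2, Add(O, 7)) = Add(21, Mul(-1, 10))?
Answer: Rational(2697, 2) ≈ 1348.5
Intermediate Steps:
O = Rational(-3, 2) (O = Add(-7, Mul(Rational(1, 2), Add(21, Mul(-1, 10)))) = Add(-7, Mul(Rational(1, 2), Add(21, -10))) = Add(-7, Mul(Rational(1, 2), 11)) = Add(-7, Rational(11, 2)) = Rational(-3, 2) ≈ -1.5000)
Mul(Mul(-31, O), 29) = Mul(Mul(-31, Rational(-3, 2)), 29) = Mul(Rational(93, 2), 29) = Rational(2697, 2)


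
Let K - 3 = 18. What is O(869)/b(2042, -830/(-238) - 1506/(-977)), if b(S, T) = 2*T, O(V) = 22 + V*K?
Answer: 2124241273/1169338 ≈ 1816.6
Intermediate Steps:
K = 21 (K = 3 + 18 = 21)
O(V) = 22 + 21*V (O(V) = 22 + V*21 = 22 + 21*V)
O(869)/b(2042, -830/(-238) - 1506/(-977)) = (22 + 21*869)/((2*(-830/(-238) - 1506/(-977)))) = (22 + 18249)/((2*(-830*(-1/238) - 1506*(-1/977)))) = 18271/((2*(415/119 + 1506/977))) = 18271/((2*(584669/116263))) = 18271/(1169338/116263) = 18271*(116263/1169338) = 2124241273/1169338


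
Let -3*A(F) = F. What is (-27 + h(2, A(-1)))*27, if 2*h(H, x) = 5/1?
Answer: -1323/2 ≈ -661.50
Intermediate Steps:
A(F) = -F/3
h(H, x) = 5/2 (h(H, x) = (5/1)/2 = (5*1)/2 = (½)*5 = 5/2)
(-27 + h(2, A(-1)))*27 = (-27 + 5/2)*27 = -49/2*27 = -1323/2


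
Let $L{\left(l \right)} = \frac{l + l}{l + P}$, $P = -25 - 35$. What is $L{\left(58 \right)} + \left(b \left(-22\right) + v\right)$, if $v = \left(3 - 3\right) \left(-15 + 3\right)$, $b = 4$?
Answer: $-146$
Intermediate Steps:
$P = -60$ ($P = -25 - 35 = -60$)
$v = 0$ ($v = 0 \left(-12\right) = 0$)
$L{\left(l \right)} = \frac{2 l}{-60 + l}$ ($L{\left(l \right)} = \frac{l + l}{l - 60} = \frac{2 l}{-60 + l}$)
$L{\left(58 \right)} + \left(b \left(-22\right) + v\right) = 2 \cdot 58 \frac{1}{-60 + 58} + \left(4 \left(-22\right) + 0\right) = 2 \cdot 58 \frac{1}{-2} + \left(-88 + 0\right) = 2 \cdot 58 \left(- \frac{1}{2}\right) - 88 = -58 - 88 = -146$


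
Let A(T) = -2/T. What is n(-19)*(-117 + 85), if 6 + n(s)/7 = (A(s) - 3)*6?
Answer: 99456/19 ≈ 5234.5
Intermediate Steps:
n(s) = -168 - 84/s (n(s) = -42 + 7*((-2/s - 3)*6) = -42 + 7*((-3 - 2/s)*6) = -42 + 7*(-18 - 12/s) = -42 + (-126 - 84/s) = -168 - 84/s)
n(-19)*(-117 + 85) = (-168 - 84/(-19))*(-117 + 85) = (-168 - 84*(-1/19))*(-32) = (-168 + 84/19)*(-32) = -3108/19*(-32) = 99456/19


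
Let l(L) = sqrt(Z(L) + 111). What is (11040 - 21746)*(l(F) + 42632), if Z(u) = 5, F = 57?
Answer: -456418192 - 21412*sqrt(29) ≈ -4.5653e+8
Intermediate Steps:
l(L) = 2*sqrt(29) (l(L) = sqrt(5 + 111) = sqrt(116) = 2*sqrt(29))
(11040 - 21746)*(l(F) + 42632) = (11040 - 21746)*(2*sqrt(29) + 42632) = -10706*(42632 + 2*sqrt(29)) = -456418192 - 21412*sqrt(29)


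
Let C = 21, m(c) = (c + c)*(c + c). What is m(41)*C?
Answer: 141204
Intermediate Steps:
m(c) = 4*c² (m(c) = (2*c)*(2*c) = 4*c²)
m(41)*C = (4*41²)*21 = (4*1681)*21 = 6724*21 = 141204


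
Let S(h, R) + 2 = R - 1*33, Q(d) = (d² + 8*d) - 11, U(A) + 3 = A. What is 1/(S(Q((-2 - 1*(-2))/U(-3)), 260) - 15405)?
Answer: -1/15180 ≈ -6.5876e-5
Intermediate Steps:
U(A) = -3 + A
Q(d) = -11 + d² + 8*d
S(h, R) = -35 + R (S(h, R) = -2 + (R - 1*33) = -2 + (R - 33) = -2 + (-33 + R) = -35 + R)
1/(S(Q((-2 - 1*(-2))/U(-3)), 260) - 15405) = 1/((-35 + 260) - 15405) = 1/(225 - 15405) = 1/(-15180) = -1/15180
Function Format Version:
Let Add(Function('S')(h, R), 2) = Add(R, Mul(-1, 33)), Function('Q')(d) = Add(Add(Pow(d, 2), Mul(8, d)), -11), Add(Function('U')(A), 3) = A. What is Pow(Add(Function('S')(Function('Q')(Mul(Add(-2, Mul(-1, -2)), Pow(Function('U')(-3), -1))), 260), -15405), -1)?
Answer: Rational(-1, 15180) ≈ -6.5876e-5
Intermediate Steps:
Function('U')(A) = Add(-3, A)
Function('Q')(d) = Add(-11, Pow(d, 2), Mul(8, d))
Function('S')(h, R) = Add(-35, R) (Function('S')(h, R) = Add(-2, Add(R, Mul(-1, 33))) = Add(-2, Add(R, -33)) = Add(-2, Add(-33, R)) = Add(-35, R))
Pow(Add(Function('S')(Function('Q')(Mul(Add(-2, Mul(-1, -2)), Pow(Function('U')(-3), -1))), 260), -15405), -1) = Pow(Add(Add(-35, 260), -15405), -1) = Pow(Add(225, -15405), -1) = Pow(-15180, -1) = Rational(-1, 15180)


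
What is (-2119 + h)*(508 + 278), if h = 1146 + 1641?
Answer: 525048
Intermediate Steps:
h = 2787
(-2119 + h)*(508 + 278) = (-2119 + 2787)*(508 + 278) = 668*786 = 525048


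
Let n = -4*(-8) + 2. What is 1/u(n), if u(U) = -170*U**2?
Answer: -1/196520 ≈ -5.0885e-6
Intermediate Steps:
n = 34 (n = 32 + 2 = 34)
1/u(n) = 1/(-170*34**2) = 1/(-170*1156) = 1/(-196520) = -1/196520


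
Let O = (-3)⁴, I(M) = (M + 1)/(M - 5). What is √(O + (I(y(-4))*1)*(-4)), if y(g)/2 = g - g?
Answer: √2045/5 ≈ 9.0443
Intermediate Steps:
y(g) = 0 (y(g) = 2*(g - g) = 2*0 = 0)
I(M) = (1 + M)/(-5 + M)
O = 81
√(O + (I(y(-4))*1)*(-4)) = √(81 + (((1 + 0)/(-5 + 0))*1)*(-4)) = √(81 + ((1/(-5))*1)*(-4)) = √(81 + (-⅕*1*1)*(-4)) = √(81 - ⅕*1*(-4)) = √(81 - ⅕*(-4)) = √(81 + ⅘) = √(409/5) = √2045/5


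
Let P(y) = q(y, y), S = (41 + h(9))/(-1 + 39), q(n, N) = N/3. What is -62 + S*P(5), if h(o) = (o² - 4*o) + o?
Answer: -347/6 ≈ -57.833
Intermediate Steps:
h(o) = o² - 3*o
q(n, N) = N/3 (q(n, N) = N*(⅓) = N/3)
S = 5/2 (S = (41 + 9*(-3 + 9))/(-1 + 39) = (41 + 9*6)/38 = (41 + 54)*(1/38) = 95*(1/38) = 5/2 ≈ 2.5000)
P(y) = y/3
-62 + S*P(5) = -62 + 5*((⅓)*5)/2 = -62 + (5/2)*(5/3) = -62 + 25/6 = -347/6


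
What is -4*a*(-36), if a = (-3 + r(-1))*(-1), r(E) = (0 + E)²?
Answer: 288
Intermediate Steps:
r(E) = E²
a = 2 (a = (-3 + (-1)²)*(-1) = (-3 + 1)*(-1) = -2*(-1) = 2)
-4*a*(-36) = -4*2*(-36) = -8*(-36) = 288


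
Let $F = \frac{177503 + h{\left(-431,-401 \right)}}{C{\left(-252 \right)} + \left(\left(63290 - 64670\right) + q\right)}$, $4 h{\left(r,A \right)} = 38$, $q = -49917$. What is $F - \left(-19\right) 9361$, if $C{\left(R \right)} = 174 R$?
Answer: $\frac{6768886817}{38058} \approx 1.7786 \cdot 10^{5}$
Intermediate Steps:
$h{\left(r,A \right)} = \frac{19}{2}$ ($h{\left(r,A \right)} = \frac{1}{4} \cdot 38 = \frac{19}{2}$)
$F = - \frac{71005}{38058}$ ($F = \frac{177503 + \frac{19}{2}}{174 \left(-252\right) + \left(\left(63290 - 64670\right) - 49917\right)} = \frac{355025}{2 \left(-43848 - 51297\right)} = \frac{355025}{2 \left(-95145\right)} = \frac{355025}{2} \left(- \frac{1}{95145}\right) = - \frac{71005}{38058} \approx -1.8657$)
$F - \left(-19\right) 9361 = - \frac{71005}{38058} - \left(-19\right) 9361 = - \frac{71005}{38058} - -177859 = - \frac{71005}{38058} + 177859 = \frac{6768886817}{38058}$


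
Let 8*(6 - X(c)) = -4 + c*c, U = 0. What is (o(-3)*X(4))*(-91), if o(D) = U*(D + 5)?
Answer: 0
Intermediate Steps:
X(c) = 13/2 - c**2/8 (X(c) = 6 - (-4 + c*c)/8 = 6 - (-4 + c**2)/8 = 6 + (1/2 - c**2/8) = 13/2 - c**2/8)
o(D) = 0 (o(D) = 0*(D + 5) = 0*(5 + D) = 0)
(o(-3)*X(4))*(-91) = (0*(13/2 - 1/8*4**2))*(-91) = (0*(13/2 - 1/8*16))*(-91) = (0*(13/2 - 2))*(-91) = (0*(9/2))*(-91) = 0*(-91) = 0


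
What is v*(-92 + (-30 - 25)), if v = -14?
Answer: 2058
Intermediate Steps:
v*(-92 + (-30 - 25)) = -14*(-92 + (-30 - 25)) = -14*(-92 - 55) = -14*(-147) = 2058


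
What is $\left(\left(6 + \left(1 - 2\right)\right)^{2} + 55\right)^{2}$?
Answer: $6400$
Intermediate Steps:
$\left(\left(6 + \left(1 - 2\right)\right)^{2} + 55\right)^{2} = \left(\left(6 - 1\right)^{2} + 55\right)^{2} = \left(5^{2} + 55\right)^{2} = \left(25 + 55\right)^{2} = 80^{2} = 6400$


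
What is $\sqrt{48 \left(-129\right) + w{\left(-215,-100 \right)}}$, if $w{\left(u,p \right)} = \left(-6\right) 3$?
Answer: $3 i \sqrt{690} \approx 78.804 i$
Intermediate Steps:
$w{\left(u,p \right)} = -18$
$\sqrt{48 \left(-129\right) + w{\left(-215,-100 \right)}} = \sqrt{48 \left(-129\right) - 18} = \sqrt{-6192 - 18} = \sqrt{-6210} = 3 i \sqrt{690}$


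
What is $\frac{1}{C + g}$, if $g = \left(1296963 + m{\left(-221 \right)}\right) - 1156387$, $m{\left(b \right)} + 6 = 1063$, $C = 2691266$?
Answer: $\frac{1}{2832899} \approx 3.53 \cdot 10^{-7}$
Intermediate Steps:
$m{\left(b \right)} = 1057$ ($m{\left(b \right)} = -6 + 1063 = 1057$)
$g = 141633$ ($g = \left(1296963 + 1057\right) - 1156387 = 1298020 - 1156387 = 141633$)
$\frac{1}{C + g} = \frac{1}{2691266 + 141633} = \frac{1}{2832899}$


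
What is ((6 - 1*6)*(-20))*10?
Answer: 0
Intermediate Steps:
((6 - 1*6)*(-20))*10 = ((6 - 6)*(-20))*10 = (0*(-20))*10 = 0*10 = 0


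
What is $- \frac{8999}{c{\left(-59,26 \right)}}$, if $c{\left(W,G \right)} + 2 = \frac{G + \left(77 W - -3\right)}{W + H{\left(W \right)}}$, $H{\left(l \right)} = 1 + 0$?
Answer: $- \frac{260971}{2199} \approx -118.68$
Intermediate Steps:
$H{\left(l \right)} = 1$
$c{\left(W,G \right)} = -2 + \frac{3 + G + 77 W}{1 + W}$ ($c{\left(W,G \right)} = -2 + \frac{G + \left(77 W - -3\right)}{W + 1} = -2 + \frac{G + \left(77 W + \left(-36 + 39\right)\right)}{1 + W} = -2 + \frac{G + \left(77 W + 3\right)}{1 + W} = -2 + \frac{G + \left(3 + 77 W\right)}{1 + W} = -2 + \frac{3 + G + 77 W}{1 + W}$)
$- \frac{8999}{c{\left(-59,26 \right)}} = - \frac{8999}{\frac{1}{1 - 59} \left(1 + 26 + 75 \left(-59\right)\right)} = - \frac{8999}{\frac{1}{-58} \left(1 + 26 - 4425\right)} = - \frac{8999}{\left(- \frac{1}{58}\right) \left(-4398\right)} = - \frac{8999}{\frac{2199}{29}} = \left(-8999\right) \frac{29}{2199} = - \frac{260971}{2199}$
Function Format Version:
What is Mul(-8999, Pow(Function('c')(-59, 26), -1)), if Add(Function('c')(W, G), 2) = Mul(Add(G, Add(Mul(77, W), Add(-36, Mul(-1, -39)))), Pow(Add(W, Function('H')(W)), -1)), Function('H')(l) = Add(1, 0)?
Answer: Rational(-260971, 2199) ≈ -118.68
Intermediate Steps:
Function('H')(l) = 1
Function('c')(W, G) = Add(-2, Mul(Pow(Add(1, W), -1), Add(3, G, Mul(77, W)))) (Function('c')(W, G) = Add(-2, Mul(Add(G, Add(Mul(77, W), Add(-36, Mul(-1, -39)))), Pow(Add(W, 1), -1))) = Add(-2, Mul(Add(G, Add(Mul(77, W), Add(-36, 39))), Pow(Add(1, W), -1))) = Add(-2, Mul(Add(G, Add(Mul(77, W), 3)), Pow(Add(1, W), -1))) = Add(-2, Mul(Add(G, Add(3, Mul(77, W))), Pow(Add(1, W), -1))) = Add(-2, Mul(Add(3, G, Mul(77, W)), Pow(Add(1, W), -1))) = Add(-2, Mul(Pow(Add(1, W), -1), Add(3, G, Mul(77, W)))))
Mul(-8999, Pow(Function('c')(-59, 26), -1)) = Mul(-8999, Pow(Mul(Pow(Add(1, -59), -1), Add(1, 26, Mul(75, -59))), -1)) = Mul(-8999, Pow(Mul(Pow(-58, -1), Add(1, 26, -4425)), -1)) = Mul(-8999, Pow(Mul(Rational(-1, 58), -4398), -1)) = Mul(-8999, Pow(Rational(2199, 29), -1)) = Mul(-8999, Rational(29, 2199)) = Rational(-260971, 2199)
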